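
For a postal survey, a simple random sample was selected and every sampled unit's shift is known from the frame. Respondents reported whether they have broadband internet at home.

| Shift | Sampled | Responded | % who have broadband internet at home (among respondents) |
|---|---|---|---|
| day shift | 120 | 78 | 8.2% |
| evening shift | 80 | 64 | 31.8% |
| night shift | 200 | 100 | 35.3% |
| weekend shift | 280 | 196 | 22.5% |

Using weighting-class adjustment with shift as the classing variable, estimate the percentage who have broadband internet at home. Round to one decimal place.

Class response rates: day shift 78/120 = 65%, evening shift 64/80 = 80%, night shift 100/200 = 50%, weekend shift 196/280 = 70%.
Inverse-response-rate weighting restores each class to its sampled count, so class totals weight by n_sampled:
  day shift: 120 × 8.2 = 984
  evening shift: 80 × 31.8 = 2544
  night shift: 200 × 35.3 = 7060
  weekend shift: 280 × 22.5 = 6300
Adjusted estimate = 16,888 / 680 = 24.8353 → 24.8%.

24.8%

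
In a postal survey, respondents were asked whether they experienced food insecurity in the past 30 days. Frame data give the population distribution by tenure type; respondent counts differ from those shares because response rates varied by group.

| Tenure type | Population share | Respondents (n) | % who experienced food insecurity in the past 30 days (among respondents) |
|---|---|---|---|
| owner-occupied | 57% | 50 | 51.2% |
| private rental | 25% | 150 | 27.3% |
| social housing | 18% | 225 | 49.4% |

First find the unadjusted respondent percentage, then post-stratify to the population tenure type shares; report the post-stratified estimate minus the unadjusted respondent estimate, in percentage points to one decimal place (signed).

+3.1 percentage points

Unadjusted (pooled respondent) estimate weights by respondent counts:
  (50/425)×51.2 + (150/425)×27.3 + (225/425)×49.4 = 41.8118%
Post-stratified estimate weights by population shares:
  0.57×51.2 + 0.25×27.3 + 0.18×49.4 = 44.901%
Difference = 44.901 − 41.8118 = 3.0892 pp.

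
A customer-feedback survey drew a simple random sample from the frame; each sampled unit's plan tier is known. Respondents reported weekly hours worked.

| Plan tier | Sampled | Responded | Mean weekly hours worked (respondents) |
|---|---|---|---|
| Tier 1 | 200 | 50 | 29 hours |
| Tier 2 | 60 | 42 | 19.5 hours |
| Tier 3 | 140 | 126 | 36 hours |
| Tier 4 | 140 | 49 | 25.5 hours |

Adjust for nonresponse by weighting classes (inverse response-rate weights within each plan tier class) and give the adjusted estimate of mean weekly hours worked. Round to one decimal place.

Response rates by class: Tier 1 50/200 = 25%, Tier 2 42/60 = 70%, Tier 3 126/140 = 90%, Tier 4 49/140 = 35%.
Each respondent's weight = sampled/responded in their class; summing within a class gives n_sampled, so:
  Tier 1: 200 × 29 = 5800
  Tier 2: 60 × 19.5 = 1170
  Tier 3: 140 × 36 = 5040
  Tier 4: 140 × 25.5 = 3570
Adjusted estimate = 15,580 / 540 = 28.8519 → 28.9.

28.9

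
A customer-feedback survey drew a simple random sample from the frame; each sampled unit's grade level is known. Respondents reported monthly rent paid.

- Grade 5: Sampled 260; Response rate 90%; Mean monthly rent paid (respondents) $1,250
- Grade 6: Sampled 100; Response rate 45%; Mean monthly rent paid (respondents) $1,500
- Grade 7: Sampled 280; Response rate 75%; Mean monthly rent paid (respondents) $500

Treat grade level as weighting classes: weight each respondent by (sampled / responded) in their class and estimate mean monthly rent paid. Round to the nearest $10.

$960

With weight = n_sampled/n_responded per class, the weighted class total is n_sampled:
  Grade 5: 260 × 1250 = 325,000
  Grade 6: 100 × 1500 = 150,000
  Grade 7: 280 × 500 = 140,000
Adjusted estimate = 615,000 / 640 = 960.938 → $960.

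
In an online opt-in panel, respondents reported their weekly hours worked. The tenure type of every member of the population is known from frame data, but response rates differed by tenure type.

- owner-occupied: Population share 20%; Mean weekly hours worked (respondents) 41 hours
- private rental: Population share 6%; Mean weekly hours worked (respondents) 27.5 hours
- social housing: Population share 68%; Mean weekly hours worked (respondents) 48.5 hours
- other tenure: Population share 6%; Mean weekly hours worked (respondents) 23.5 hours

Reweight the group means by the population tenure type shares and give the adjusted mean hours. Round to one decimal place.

Each cell contributes population-share × respondent value:
  owner-occupied: 0.2 × 41 = 8.2
  private rental: 0.06 × 27.5 = 1.65
  social housing: 0.68 × 48.5 = 32.98
  other tenure: 0.06 × 23.5 = 1.41
Post-stratified estimate = 44.24 → 44.2.

44.2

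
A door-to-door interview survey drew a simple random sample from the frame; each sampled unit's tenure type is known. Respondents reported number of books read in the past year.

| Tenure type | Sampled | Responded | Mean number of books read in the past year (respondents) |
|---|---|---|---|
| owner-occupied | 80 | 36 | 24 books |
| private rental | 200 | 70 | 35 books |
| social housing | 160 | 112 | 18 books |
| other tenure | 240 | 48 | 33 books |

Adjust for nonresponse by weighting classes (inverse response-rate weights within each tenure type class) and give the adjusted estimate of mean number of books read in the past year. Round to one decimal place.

Response rates by class: owner-occupied 36/80 = 45%, private rental 70/200 = 35%, social housing 112/160 = 70%, other tenure 48/240 = 20%.
Weighting each respondent by the inverse class response rate inflates each class back to its sampled size, so the class weight is n_sampled:
  owner-occupied: 80 × 24 = 1920
  private rental: 200 × 35 = 7000
  social housing: 160 × 18 = 2880
  other tenure: 240 × 33 = 7920
Adjusted estimate = 19,720 / 680 = 29 → 29.0.

29.0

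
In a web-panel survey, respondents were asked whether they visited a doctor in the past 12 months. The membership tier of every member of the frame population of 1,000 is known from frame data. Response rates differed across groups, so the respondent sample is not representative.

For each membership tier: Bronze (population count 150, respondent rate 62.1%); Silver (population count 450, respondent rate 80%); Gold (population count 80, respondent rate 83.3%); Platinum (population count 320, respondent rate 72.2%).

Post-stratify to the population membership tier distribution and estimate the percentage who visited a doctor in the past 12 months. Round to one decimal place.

75.1%

Weight each group's respondent value by its population share:
  Bronze: (150/1,000) × 62.1 = 9.315
  Silver: (450/1,000) × 80 = 36
  Gold: (80/1,000) × 83.3 = 6.664
  Platinum: (320/1,000) × 72.2 = 23.104
Post-stratified estimate = 75.083 → 75.1%.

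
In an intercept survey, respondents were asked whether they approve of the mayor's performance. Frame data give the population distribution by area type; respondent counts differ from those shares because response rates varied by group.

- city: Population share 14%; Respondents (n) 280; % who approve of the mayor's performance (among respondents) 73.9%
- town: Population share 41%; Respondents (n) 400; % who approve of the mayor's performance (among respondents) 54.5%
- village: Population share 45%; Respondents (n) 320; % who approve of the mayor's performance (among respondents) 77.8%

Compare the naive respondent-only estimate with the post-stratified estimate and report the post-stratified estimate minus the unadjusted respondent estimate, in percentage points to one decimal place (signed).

+0.3 percentage points

Naive respondent-only estimate (weights = respondent counts):
  (280/1000)×73.9 + (400/1000)×54.5 + (320/1000)×77.8 = 67.388%
Reweighting by population area type shares:
  0.14×73.9 + 0.41×54.5 + 0.45×77.8 = 67.701%
Difference = 67.701 − 67.388 = 0.313 pp.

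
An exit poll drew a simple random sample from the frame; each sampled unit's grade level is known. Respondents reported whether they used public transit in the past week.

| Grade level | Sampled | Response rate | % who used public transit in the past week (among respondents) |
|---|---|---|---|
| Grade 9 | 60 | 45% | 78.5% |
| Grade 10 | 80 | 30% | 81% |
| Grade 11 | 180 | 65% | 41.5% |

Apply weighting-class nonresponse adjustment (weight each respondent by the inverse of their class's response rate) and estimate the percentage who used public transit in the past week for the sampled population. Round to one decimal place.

58.3%

Inverse-response-rate weighting restores each class to its sampled count, so class totals weight by n_sampled:
  Grade 9: 60 × 78.5 = 4710
  Grade 10: 80 × 81 = 6480
  Grade 11: 180 × 41.5 = 7470
Adjusted estimate = 18,660 / 320 = 58.3125 → 58.3%.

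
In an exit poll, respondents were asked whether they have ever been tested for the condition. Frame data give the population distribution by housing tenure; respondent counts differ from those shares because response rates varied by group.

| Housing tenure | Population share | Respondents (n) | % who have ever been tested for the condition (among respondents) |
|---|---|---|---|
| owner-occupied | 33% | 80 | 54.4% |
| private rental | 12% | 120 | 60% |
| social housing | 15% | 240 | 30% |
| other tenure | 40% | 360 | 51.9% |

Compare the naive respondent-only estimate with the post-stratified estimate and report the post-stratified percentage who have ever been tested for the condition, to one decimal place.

50.4%

Naive respondent-only estimate (weights = respondent counts):
  (80/800)×54.4 + (120/800)×60 + (240/800)×30 + (360/800)×51.9 = 46.795%
Post-stratifying to population shares instead:
  0.33×54.4 + 0.12×60 + 0.15×30 + 0.4×51.9 = 50.412%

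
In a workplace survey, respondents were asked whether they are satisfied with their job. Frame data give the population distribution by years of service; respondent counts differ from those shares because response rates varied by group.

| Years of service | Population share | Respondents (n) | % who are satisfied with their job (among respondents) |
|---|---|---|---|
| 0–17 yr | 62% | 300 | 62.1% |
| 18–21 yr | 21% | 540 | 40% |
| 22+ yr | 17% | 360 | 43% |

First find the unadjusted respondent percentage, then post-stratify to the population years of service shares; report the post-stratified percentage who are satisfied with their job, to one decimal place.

Naive respondent-only estimate (weights = respondent counts):
  (300/1200)×62.1 + (540/1200)×40 + (360/1200)×43 = 46.425%
Post-stratifying to population shares instead:
  0.62×62.1 + 0.21×40 + 0.17×43 = 54.212%

54.2%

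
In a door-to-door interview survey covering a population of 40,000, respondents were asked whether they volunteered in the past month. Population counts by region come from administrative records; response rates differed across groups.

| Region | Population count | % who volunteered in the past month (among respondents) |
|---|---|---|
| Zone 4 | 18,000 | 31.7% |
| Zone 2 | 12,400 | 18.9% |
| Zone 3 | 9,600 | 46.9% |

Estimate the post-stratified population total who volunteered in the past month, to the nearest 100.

12,600

Estimated count per cell = population count × respondent percentage:
  Zone 4: 18,000 × 31.7% = 5706
  Zone 2: 12,400 × 18.9% = 2343.6
  Zone 3: 9,600 × 46.9% = 4502.4
Estimated total = 12,552 → 12,600.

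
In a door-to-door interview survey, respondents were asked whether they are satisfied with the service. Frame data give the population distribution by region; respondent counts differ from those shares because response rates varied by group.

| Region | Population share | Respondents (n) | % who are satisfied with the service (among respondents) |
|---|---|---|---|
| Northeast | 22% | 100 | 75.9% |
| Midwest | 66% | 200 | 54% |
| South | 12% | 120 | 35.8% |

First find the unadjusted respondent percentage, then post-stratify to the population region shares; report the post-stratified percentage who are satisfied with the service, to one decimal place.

Unadjusted (pooled respondent) estimate weights by respondent counts:
  (100/420)×75.9 + (200/420)×54 + (120/420)×35.8 = 54.0143%
Post-stratifying to population shares instead:
  0.22×75.9 + 0.66×54 + 0.12×35.8 = 56.634%

56.6%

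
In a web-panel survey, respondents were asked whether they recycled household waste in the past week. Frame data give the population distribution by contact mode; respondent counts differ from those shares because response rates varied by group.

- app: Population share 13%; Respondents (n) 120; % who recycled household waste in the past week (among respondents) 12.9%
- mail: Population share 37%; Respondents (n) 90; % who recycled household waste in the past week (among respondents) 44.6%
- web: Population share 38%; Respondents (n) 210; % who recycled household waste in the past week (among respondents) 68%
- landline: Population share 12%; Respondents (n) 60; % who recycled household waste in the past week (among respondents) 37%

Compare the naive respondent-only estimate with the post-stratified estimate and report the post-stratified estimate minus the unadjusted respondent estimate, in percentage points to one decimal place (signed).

+2.5 percentage points

Without adjustment, the pooled respondent share is:
  (120/480)×12.9 + (90/480)×44.6 + (210/480)×68 + (60/480)×37 = 45.9625%
Post-stratifying to population shares instead:
  0.13×12.9 + 0.37×44.6 + 0.38×68 + 0.12×37 = 48.459%
Difference = 48.459 − 45.9625 = 2.4965 pp.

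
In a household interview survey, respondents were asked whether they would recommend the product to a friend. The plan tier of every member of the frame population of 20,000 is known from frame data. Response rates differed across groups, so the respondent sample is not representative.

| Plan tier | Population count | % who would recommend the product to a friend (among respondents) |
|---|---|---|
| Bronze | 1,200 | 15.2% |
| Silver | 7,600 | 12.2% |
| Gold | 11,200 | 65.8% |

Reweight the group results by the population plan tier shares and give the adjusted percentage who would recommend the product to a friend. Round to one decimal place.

Post-stratification weights by population share, not respondent share:
  Bronze: (1,200/20,000) × 15.2 = 0.912
  Silver: (7,600/20,000) × 12.2 = 4.636
  Gold: (11,200/20,000) × 65.8 = 36.848
Post-stratified estimate = 42.396 → 42.4%.

42.4%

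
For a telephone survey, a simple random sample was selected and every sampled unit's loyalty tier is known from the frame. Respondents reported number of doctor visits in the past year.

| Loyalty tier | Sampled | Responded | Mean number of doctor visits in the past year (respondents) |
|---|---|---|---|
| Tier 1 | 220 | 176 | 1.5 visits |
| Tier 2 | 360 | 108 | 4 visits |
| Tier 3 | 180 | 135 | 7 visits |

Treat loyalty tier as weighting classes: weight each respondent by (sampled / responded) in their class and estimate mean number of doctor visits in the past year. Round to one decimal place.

Class response rates: Tier 1 176/220 = 80%, Tier 2 108/360 = 30%, Tier 3 135/180 = 75%.
With weight = n_sampled/n_responded per class, the weighted class total is n_sampled:
  Tier 1: 220 × 1.5 = 330
  Tier 2: 360 × 4 = 1440
  Tier 3: 180 × 7 = 1260
Adjusted estimate = 3030 / 760 = 3.98684 → 4.0.

4.0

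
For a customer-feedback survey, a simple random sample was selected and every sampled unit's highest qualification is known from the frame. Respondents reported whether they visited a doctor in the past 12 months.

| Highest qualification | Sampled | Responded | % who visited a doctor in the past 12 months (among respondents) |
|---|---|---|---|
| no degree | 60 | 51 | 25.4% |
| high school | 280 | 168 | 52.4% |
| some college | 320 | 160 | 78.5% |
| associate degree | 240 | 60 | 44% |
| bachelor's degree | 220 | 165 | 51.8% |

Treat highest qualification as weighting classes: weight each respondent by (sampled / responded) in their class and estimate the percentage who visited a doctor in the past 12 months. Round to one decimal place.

Class response rates: no degree 51/60 = 85%, high school 168/280 = 60%, some college 160/320 = 50%, associate degree 60/240 = 25%, bachelor's degree 165/220 = 75%.
With weight = n_sampled/n_responded per class, the weighted class total is n_sampled:
  no degree: 60 × 25.4 = 1524
  high school: 280 × 52.4 = 14,672
  some college: 320 × 78.5 = 25,120
  associate degree: 240 × 44 = 10,560
  bachelor's degree: 220 × 51.8 = 11,396
Adjusted estimate = 63,272 / 1,120 = 56.4929 → 56.5%.

56.5%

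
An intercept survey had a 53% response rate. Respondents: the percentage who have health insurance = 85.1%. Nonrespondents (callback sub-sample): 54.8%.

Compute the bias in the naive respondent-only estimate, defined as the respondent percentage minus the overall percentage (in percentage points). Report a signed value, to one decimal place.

+14.2 percentage points

Nonresponse fraction = 1 − 0.53 = 0.47.
Bias = (nonresponse fraction) × (respondent percentage − nonrespondent percentage)
     = 0.47 × (85.1 − 54.8) = 0.47 × 30.3 = 14.241.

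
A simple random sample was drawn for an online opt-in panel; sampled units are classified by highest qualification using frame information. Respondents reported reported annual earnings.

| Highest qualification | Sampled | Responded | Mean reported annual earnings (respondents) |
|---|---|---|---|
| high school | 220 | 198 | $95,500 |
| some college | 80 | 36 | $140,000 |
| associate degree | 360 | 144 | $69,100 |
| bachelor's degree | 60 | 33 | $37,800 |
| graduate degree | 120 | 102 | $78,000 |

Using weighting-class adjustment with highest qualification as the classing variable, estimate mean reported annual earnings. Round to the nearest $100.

Response rates by class: high school 198/220 = 90%, some college 36/80 = 45%, associate degree 144/360 = 40%, bachelor's degree 33/60 = 55%, graduate degree 102/120 = 85%.
Weighting each respondent by the inverse class response rate inflates each class back to its sampled size, so the class weight is n_sampled:
  high school: 220 × 95,500 = 21,010,000
  some college: 80 × 140,000 = 11,200,000
  associate degree: 360 × 69,100 = 24,876,000
  bachelor's degree: 60 × 37,800 = 2,268,000
  graduate degree: 120 × 78,000 = 9,360,000
Adjusted estimate = 68,714,000 / 840 = 81802.4 → $81,800.

$81,800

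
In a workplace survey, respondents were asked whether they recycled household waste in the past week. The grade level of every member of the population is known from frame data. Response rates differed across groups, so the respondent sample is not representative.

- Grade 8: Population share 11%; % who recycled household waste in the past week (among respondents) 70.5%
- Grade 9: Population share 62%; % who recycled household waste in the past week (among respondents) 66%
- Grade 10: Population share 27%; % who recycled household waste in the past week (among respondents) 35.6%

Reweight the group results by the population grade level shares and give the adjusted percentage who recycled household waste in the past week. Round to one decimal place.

Post-stratification weights by population share, not respondent share:
  Grade 8: 0.11 × 70.5 = 7.755
  Grade 9: 0.62 × 66 = 40.92
  Grade 10: 0.27 × 35.6 = 9.612
Post-stratified estimate = 58.287 → 58.3%.

58.3%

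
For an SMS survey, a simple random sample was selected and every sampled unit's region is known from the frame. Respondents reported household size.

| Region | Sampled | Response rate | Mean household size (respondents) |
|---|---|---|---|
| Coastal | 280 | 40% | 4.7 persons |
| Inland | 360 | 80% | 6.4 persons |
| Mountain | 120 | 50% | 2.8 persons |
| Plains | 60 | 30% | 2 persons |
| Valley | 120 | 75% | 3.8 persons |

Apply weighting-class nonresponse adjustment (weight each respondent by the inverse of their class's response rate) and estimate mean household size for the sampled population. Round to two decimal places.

With weight = n_sampled/n_responded per class, the weighted class total is n_sampled:
  Coastal: 280 × 4.7 = 1316
  Inland: 360 × 6.4 = 2304
  Mountain: 120 × 2.8 = 336
  Plains: 60 × 2 = 120
  Valley: 120 × 3.8 = 456
Adjusted estimate = 4532 / 940 = 4.82128 → 4.82.

4.82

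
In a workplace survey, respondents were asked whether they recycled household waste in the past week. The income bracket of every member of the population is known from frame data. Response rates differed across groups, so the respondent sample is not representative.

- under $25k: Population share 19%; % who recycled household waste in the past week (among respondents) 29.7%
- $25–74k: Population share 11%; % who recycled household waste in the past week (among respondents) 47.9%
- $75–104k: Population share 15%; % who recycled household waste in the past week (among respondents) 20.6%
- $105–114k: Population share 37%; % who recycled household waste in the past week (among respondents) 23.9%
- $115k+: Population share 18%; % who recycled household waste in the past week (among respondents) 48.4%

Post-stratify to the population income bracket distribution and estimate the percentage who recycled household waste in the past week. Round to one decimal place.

Post-stratification weights by population share, not respondent share:
  under $25k: 0.19 × 29.7 = 5.643
  $25–74k: 0.11 × 47.9 = 5.269
  $75–104k: 0.15 × 20.6 = 3.09
  $105–114k: 0.37 × 23.9 = 8.843
  $115k+: 0.18 × 48.4 = 8.712
Post-stratified estimate = 31.557 → 31.6%.

31.6%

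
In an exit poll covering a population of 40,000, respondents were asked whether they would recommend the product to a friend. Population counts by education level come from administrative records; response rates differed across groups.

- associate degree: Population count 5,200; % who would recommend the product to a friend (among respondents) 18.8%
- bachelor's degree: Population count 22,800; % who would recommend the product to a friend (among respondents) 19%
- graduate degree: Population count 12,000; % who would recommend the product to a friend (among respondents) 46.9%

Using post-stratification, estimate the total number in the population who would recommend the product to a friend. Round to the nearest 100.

Estimated count per cell = population count × respondent percentage:
  associate degree: 5,200 × 18.8% = 977.6
  bachelor's degree: 22,800 × 19% = 4332
  graduate degree: 12,000 × 46.9% = 5628
Estimated total = 10937.6 → 10,900.

10,900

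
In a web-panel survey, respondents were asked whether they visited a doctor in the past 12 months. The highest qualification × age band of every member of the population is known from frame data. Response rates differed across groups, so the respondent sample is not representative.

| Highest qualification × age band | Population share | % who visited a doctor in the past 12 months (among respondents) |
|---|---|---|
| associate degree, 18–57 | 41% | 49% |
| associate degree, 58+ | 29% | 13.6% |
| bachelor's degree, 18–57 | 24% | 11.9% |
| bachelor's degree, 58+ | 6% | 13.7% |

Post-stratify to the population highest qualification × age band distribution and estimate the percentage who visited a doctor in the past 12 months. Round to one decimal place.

27.7%

Reweight to the known highest qualification × age band distribution:
  associate degree, 18–57: 0.41 × 49 = 20.09
  associate degree, 58+: 0.29 × 13.6 = 3.944
  bachelor's degree, 18–57: 0.24 × 11.9 = 2.856
  bachelor's degree, 58+: 0.06 × 13.7 = 0.822
Post-stratified estimate = 27.712 → 27.7%.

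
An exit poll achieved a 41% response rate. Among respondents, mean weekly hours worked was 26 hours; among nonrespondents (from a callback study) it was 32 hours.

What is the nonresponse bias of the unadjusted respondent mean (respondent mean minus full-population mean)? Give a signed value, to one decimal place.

Nonresponse fraction = 1 − 0.41 = 0.59.
Bias = (nonresponse fraction) × (respondent mean − nonrespondent mean)
     = 0.59 × (26 − 32) = 0.59 × -6 = -3.54.

-3.5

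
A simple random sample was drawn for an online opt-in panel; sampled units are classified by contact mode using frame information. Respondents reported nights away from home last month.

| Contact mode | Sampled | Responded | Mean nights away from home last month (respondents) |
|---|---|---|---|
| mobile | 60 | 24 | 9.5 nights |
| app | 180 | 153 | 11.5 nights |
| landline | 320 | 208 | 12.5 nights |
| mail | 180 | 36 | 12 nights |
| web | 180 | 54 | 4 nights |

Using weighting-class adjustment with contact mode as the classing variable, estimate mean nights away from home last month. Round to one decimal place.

Response rates by class: mobile 24/60 = 40%, app 153/180 = 85%, landline 208/320 = 65%, mail 36/180 = 20%, web 54/180 = 30%.
Each respondent's weight = sampled/responded in their class; summing within a class gives n_sampled, so:
  mobile: 60 × 9.5 = 570
  app: 180 × 11.5 = 2070
  landline: 320 × 12.5 = 4000
  mail: 180 × 12 = 2160
  web: 180 × 4 = 720
Adjusted estimate = 9520 / 920 = 10.3478 → 10.3.

10.3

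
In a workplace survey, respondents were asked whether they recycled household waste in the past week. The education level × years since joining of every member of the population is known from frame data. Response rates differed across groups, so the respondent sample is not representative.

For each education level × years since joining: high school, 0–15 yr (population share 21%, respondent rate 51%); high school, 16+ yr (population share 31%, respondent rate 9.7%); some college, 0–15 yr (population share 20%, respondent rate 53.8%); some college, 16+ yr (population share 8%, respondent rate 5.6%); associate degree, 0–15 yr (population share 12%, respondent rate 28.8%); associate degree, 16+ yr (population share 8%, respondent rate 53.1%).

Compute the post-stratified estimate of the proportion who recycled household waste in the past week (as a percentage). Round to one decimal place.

Weight each group's respondent value by its population share:
  high school, 0–15 yr: 0.21 × 51 = 10.71
  high school, 16+ yr: 0.31 × 9.7 = 3.007
  some college, 0–15 yr: 0.2 × 53.8 = 10.76
  some college, 16+ yr: 0.08 × 5.6 = 0.448
  associate degree, 0–15 yr: 0.12 × 28.8 = 3.456
  associate degree, 16+ yr: 0.08 × 53.1 = 4.248
Post-stratified estimate = 32.629 → 32.6%.

32.6%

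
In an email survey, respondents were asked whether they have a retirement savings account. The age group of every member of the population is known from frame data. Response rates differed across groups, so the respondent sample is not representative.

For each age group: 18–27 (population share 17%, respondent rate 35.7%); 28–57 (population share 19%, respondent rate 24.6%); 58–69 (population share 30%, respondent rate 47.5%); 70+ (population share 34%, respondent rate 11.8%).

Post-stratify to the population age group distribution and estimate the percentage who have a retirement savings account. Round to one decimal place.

Weight each group's respondent value by its population share:
  18–27: 0.17 × 35.7 = 6.069
  28–57: 0.19 × 24.6 = 4.674
  58–69: 0.3 × 47.5 = 14.25
  70+: 0.34 × 11.8 = 4.012
Post-stratified estimate = 29.005 → 29.0%.

29.0%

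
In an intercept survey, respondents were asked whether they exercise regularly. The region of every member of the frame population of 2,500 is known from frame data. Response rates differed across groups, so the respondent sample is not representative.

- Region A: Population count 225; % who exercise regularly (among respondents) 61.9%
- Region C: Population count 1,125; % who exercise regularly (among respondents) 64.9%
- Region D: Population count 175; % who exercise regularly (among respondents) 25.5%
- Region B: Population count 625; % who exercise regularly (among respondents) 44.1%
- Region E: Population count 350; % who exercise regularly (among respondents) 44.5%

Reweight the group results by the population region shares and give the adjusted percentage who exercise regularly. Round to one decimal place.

53.8%

Each cell contributes population-share × respondent value:
  Region A: (225/2,500) × 61.9 = 5.571
  Region C: (1,125/2,500) × 64.9 = 29.205
  Region D: (175/2,500) × 25.5 = 1.785
  Region B: (625/2,500) × 44.1 = 11.025
  Region E: (350/2,500) × 44.5 = 6.23
Post-stratified estimate = 53.816 → 53.8%.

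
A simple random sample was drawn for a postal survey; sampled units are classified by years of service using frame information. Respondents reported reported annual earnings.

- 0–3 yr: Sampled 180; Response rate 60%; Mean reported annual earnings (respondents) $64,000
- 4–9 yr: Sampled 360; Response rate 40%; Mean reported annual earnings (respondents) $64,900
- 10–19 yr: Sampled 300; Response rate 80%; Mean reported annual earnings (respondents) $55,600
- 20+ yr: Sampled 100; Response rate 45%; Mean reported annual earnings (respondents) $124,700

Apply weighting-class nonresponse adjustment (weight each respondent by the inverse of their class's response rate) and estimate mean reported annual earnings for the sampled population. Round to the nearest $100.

Weighting each respondent by the inverse class response rate inflates each class back to its sampled size, so the class weight is n_sampled:
  0–3 yr: 180 × 64,000 = 11,520,000
  4–9 yr: 360 × 64,900 = 23,364,000
  10–19 yr: 300 × 55,600 = 16,680,000
  20+ yr: 100 × 124,700 = 12,470,000
Adjusted estimate = 64,034,000 / 940 = 68121.3 → $68,100.

$68,100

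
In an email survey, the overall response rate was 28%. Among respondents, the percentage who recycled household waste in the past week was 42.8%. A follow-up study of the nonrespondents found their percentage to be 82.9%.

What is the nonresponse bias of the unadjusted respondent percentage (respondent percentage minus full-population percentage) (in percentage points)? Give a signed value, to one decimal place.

-28.9 percentage points

Nonresponse fraction = 1 − 0.28 = 0.72.
Bias = (nonresponse fraction) × (respondent percentage − nonrespondent percentage)
     = 0.72 × (42.8 − 82.9) = 0.72 × -40.1 = -28.872.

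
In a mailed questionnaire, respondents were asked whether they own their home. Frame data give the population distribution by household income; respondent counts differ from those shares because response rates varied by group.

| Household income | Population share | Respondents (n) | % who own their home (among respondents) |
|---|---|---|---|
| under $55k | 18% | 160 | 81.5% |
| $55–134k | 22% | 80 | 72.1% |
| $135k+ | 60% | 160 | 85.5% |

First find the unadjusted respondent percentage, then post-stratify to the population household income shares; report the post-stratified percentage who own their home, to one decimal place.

81.8%

Naive respondent-only estimate (weights = respondent counts):
  (160/400)×81.5 + (80/400)×72.1 + (160/400)×85.5 = 81.22%
Reweighting by population household income shares:
  0.18×81.5 + 0.22×72.1 + 0.6×85.5 = 81.832%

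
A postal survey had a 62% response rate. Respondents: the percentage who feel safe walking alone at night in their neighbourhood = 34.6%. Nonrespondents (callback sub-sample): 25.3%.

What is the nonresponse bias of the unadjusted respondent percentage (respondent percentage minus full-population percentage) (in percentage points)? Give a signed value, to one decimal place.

+3.5 percentage points

Nonresponse fraction = 1 − 0.62 = 0.38.
Bias = (nonresponse fraction) × (respondent percentage − nonrespondent percentage)
     = 0.38 × (34.6 − 25.3) = 0.38 × 9.3 = 3.534.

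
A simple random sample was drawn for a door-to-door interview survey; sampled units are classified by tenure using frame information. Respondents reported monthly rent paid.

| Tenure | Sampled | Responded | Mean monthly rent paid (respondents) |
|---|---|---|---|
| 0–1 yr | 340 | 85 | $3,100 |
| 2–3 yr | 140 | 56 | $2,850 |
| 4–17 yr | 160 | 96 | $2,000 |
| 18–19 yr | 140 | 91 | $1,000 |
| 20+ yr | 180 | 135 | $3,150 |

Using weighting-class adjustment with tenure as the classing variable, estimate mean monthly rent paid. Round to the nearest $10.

Class response rates: 0–1 yr 85/340 = 25%, 2–3 yr 56/140 = 40%, 4–17 yr 96/160 = 60%, 18–19 yr 91/140 = 65%, 20+ yr 135/180 = 75%.
Each respondent's weight = sampled/responded in their class; summing within a class gives n_sampled, so:
  0–1 yr: 340 × 3100 = 1,054,000
  2–3 yr: 140 × 2850 = 399,000
  4–17 yr: 160 × 2000 = 320,000
  18–19 yr: 140 × 1000 = 140,000
  20+ yr: 180 × 3150 = 567,000
Adjusted estimate = 2,480,000 / 960 = 2583.33 → $2,580.

$2,580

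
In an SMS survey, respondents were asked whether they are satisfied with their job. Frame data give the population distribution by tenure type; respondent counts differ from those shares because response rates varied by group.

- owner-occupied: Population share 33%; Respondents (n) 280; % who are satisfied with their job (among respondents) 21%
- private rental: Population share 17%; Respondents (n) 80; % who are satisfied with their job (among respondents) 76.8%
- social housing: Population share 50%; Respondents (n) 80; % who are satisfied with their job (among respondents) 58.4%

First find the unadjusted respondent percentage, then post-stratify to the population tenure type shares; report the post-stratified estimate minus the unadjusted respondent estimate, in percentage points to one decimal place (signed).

Without adjustment, the pooled respondent share is:
  (280/440)×21 + (80/440)×76.8 + (80/440)×58.4 = 37.9455%
Reweighting by population tenure type shares:
  0.33×21 + 0.17×76.8 + 0.5×58.4 = 49.186%
Difference = 49.186 − 37.9455 = 11.2405 pp.

+11.2 percentage points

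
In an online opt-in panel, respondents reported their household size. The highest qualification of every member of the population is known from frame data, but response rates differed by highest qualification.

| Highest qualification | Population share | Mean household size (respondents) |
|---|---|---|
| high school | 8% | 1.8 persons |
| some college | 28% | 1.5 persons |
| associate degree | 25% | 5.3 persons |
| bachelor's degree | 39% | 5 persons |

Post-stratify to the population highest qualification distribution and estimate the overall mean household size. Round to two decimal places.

3.84

Reweight to the known highest qualification distribution:
  high school: 0.08 × 1.8 = 0.144
  some college: 0.28 × 1.5 = 0.42
  associate degree: 0.25 × 5.3 = 1.325
  bachelor's degree: 0.39 × 5 = 1.95
Post-stratified estimate = 3.839 → 3.84.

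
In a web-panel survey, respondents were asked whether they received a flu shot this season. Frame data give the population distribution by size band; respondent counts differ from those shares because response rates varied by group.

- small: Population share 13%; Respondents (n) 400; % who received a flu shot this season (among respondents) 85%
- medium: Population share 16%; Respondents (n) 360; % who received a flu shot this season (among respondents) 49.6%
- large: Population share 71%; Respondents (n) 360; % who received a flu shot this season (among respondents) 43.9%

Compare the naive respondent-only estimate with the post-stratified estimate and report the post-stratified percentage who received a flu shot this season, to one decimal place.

50.2%

Naive respondent-only estimate (weights = respondent counts):
  (400/1120)×85 + (360/1120)×49.6 + (360/1120)×43.9 = 60.4107%
Reweighting by population size band shares:
  0.13×85 + 0.16×49.6 + 0.71×43.9 = 50.155%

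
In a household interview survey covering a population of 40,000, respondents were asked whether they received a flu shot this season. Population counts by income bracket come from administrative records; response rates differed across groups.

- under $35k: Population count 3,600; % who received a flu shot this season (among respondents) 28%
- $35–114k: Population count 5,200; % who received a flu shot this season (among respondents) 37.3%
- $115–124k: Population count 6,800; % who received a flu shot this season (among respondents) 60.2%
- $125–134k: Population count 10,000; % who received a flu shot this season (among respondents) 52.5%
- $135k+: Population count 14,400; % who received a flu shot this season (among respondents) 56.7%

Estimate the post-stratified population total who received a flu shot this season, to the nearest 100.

20,500

Apply each group's respondent rate to its population count:
  under $35k: 3,600 × 28% = 1008
  $35–114k: 5,200 × 37.3% = 1939.6
  $115–124k: 6,800 × 60.2% = 4093.6
  $125–134k: 10,000 × 52.5% = 5250
  $135k+: 14,400 × 56.7% = 8164.8
Estimated total = 20,456 → 20,500.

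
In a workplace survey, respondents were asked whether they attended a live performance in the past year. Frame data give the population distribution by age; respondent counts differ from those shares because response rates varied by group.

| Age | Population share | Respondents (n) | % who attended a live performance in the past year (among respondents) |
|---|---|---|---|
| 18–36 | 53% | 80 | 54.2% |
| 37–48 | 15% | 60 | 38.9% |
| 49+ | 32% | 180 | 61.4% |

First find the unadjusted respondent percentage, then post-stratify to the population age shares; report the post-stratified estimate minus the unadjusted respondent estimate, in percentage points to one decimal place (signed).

-1.2 percentage points

Unadjusted (pooled respondent) estimate weights by respondent counts:
  (80/320)×54.2 + (60/320)×38.9 + (180/320)×61.4 = 55.3813%
Post-stratified estimate weights by population shares:
  0.53×54.2 + 0.15×38.9 + 0.32×61.4 = 54.209%
Difference = 54.209 − 55.3813 = -1.1722 pp.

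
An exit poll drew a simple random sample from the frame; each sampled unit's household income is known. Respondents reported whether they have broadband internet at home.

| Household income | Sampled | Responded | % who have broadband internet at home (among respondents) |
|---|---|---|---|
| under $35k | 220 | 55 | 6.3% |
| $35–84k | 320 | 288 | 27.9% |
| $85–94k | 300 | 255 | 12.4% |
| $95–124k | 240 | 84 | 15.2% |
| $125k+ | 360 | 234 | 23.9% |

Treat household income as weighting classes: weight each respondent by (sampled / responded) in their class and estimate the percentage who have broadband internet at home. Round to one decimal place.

Response rates by class: under $35k 55/220 = 25%, $35–84k 288/320 = 90%, $85–94k 255/300 = 85%, $95–124k 84/240 = 35%, $125k+ 234/360 = 65%.
Weighting each respondent by the inverse class response rate inflates each class back to its sampled size, so the class weight is n_sampled:
  under $35k: 220 × 6.3 = 1386
  $35–84k: 320 × 27.9 = 8928
  $85–94k: 300 × 12.4 = 3720
  $95–124k: 240 × 15.2 = 3648
  $125k+: 360 × 23.9 = 8604
Adjusted estimate = 26,286 / 1,440 = 18.2542 → 18.3%.

18.3%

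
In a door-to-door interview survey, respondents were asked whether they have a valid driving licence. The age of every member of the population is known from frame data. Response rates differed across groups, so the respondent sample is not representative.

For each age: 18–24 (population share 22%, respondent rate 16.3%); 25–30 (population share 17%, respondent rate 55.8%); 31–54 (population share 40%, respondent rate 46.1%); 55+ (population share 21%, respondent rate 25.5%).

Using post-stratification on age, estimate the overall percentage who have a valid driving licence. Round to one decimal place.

36.9%

Each cell contributes population-share × respondent value:
  18–24: 0.22 × 16.3 = 3.586
  25–30: 0.17 × 55.8 = 9.486
  31–54: 0.4 × 46.1 = 18.44
  55+: 0.21 × 25.5 = 5.355
Post-stratified estimate = 36.867 → 36.9%.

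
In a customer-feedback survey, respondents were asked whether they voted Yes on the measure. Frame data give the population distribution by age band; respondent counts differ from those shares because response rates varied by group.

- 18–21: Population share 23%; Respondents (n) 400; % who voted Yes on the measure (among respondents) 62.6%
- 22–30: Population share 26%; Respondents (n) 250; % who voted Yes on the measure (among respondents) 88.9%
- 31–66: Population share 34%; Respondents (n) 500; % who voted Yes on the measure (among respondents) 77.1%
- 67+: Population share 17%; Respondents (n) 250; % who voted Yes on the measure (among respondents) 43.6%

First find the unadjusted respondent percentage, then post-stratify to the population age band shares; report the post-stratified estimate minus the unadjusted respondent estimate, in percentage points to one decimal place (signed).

Naive respondent-only estimate (weights = respondent counts):
  (400/1400)×62.6 + (250/1400)×88.9 + (500/1400)×77.1 + (250/1400)×43.6 = 69.0821%
Reweighting by population age band shares:
  0.23×62.6 + 0.26×88.9 + 0.34×77.1 + 0.17×43.6 = 71.138%
Difference = 71.138 − 69.0821 = 2.0559 pp.

+2.1 percentage points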